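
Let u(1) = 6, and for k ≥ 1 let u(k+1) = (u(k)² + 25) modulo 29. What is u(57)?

u(1) = 6; u(2) = 3; u(3) = 5; u(4) = 21; u(5) = 2; u(6) = 0; u(7) = 25; u(8) = 12; u(9) = 24; u(10) = 21.
Since u(10) = u(4) = 21, the sequence is eventually periodic: after a pre-period of length 3 it cycles with period 6.
For k ≥ 4, u(k) depends only on (k - 4) mod 6. (57 - 4) mod 6 = 5, so u(57) = u(9) = 24.

24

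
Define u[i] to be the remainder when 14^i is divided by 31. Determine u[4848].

16

We have u[0] = 1,  u[1] = 14,  u[2] = 10,  u[3] = 16,  u[4] = 7,  u[5] = 5,  u[6] = 8,  u[7] = 19,  u[8] = 18,  u[9] = 4,  u[10] = 25,  u[11] = 9,  u[12] = 2,  u[13] = 28,  u[14] = 20,  u[15] = 1.
The sequence repeats with period 15.
(4848 - 0) mod 15 = 3, so u[4848] = u[3] = 16.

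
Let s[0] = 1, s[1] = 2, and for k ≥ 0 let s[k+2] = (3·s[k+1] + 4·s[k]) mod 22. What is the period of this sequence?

We have s[0] = 1; s[1] = 2; s[2] = 10; s[3] = 16; s[4] = 0; s[5] = 20; s[6] = 16; s[7] = 18; s[8] = 8; s[9] = 8; s[10] = 12; s[11] = 2; s[12] = 10.
Since (s[11], s[12]) = (s[1], s[2]) = (2, 10) (two consecutive terms determine the rest), the sequence is eventually periodic: after a pre-period of length 1 it cycles with period 10.

10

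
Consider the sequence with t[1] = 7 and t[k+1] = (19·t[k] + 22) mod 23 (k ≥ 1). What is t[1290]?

18

We have t[1] = 7; t[2] = 17; t[3] = 0; t[4] = 22; t[5] = 3; t[6] = 10; t[7] = 5; t[8] = 2; t[9] = 14; t[10] = 12; t[11] = 20; t[12] = 11; t[13] = 1; t[14] = 18; t[15] = 19; t[16] = 15; t[17] = 8; t[18] = 13; t[19] = 16; t[20] = 4; t[21] = 6; t[22] = 21; t[23] = 7.
The sequence repeats with period 22.
(1290 - 1) mod 22 = 13, so t[1290] = t[14] = 18.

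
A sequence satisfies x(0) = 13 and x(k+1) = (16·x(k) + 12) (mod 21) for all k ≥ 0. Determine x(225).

Computing terms: x(0) = 13,  x(1) = 10,  x(2) = 4,  x(3) = 13.
The sequence repeats with period 3.
(225 - 0) mod 3 = 0, so x(225) = x(0) = 13.

13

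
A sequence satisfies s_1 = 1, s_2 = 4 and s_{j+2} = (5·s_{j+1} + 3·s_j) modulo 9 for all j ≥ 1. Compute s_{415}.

8

Listing terms: s_1 = 1,  s_2 = 4,  s_3 = 5,  s_4 = 1,  s_5 = 2,  s_6 = 4,  s_7 = 8,  s_8 = 7,  s_9 = 5,  s_{10} = 1.
Since (s_9, s_{10}) = (s_3, s_4) = (5, 1) (two consecutive terms determine the rest), the sequence is eventually periodic: after a pre-period of length 2 it cycles with period 6.
For j ≥ 3, s_j depends only on (j - 3) mod 6. (415 - 3) mod 6 = 4, so s_{415} = s_7 = 8.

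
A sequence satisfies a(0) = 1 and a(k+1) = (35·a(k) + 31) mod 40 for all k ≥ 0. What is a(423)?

a(0) = 1,  a(1) = 26,  a(2) = 21,  a(3) = 6,  a(4) = 1.
Since a(4) = a(0) = 1, the sequence is periodic with period 4.
So a(423) = a(0 + ((423-0) mod 4)) = a(3) = 6.

6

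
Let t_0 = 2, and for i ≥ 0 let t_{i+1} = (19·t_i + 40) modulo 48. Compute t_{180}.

We have t_0 = 2,  t_1 = 30,  t_2 = 34,  t_3 = 14,  t_4 = 18,  t_5 = 46,  t_6 = 2.
Since t_6 = t_0 = 2, the sequence is periodic with period 6.
So t_{180} = t_{0 + ((180-0) mod 6)} = t_0 = 2.

2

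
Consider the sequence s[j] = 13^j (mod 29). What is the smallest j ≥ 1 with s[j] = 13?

Computing terms: s[0] = 1,  s[1] = 13,  s[2] = 24,  s[3] = 22,  s[4] = 25,  s[5] = 6,  s[6] = 20,  s[7] = 28,  s[8] = 16,  s[9] = 5,  s[10] = 7,  s[11] = 4,  s[12] = 23,  s[13] = 9,  s[14] = 1.
Since s[14] = s[0] = 1, the sequence is periodic with period 14.
The value 13 first appears (with j ≥ 1) at s[1].

1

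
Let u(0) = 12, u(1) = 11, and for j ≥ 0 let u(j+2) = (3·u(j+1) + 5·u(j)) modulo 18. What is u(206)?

Computing terms: u(0) = 12, u(1) = 11, u(2) = 3, u(3) = 10, u(4) = 9, u(5) = 5, u(6) = 6, u(7) = 7, u(8) = 15, u(9) = 8, u(10) = 9, u(11) = 13, u(12) = 12, u(13) = 11.
The sequence repeats with period 12.
So u(206) = u(0 + ((206-0) mod 12)) = u(2) = 3.

3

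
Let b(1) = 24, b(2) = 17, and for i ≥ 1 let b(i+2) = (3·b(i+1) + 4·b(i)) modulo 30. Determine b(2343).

27

Listing terms: b(1) = 24, b(2) = 17, b(3) = 27, b(4) = 29, b(5) = 15, b(6) = 11, b(7) = 3, b(8) = 23, b(9) = 21, b(10) = 5, b(11) = 9, b(12) = 17, b(13) = 27.
Since (b(12), b(13)) = (b(2), b(3)) = (17, 27) (two consecutive terms determine the rest), the sequence is eventually periodic: after a pre-period of length 1 it cycles with period 10.
For i ≥ 2, b(i) depends only on (i - 2) mod 10. (2343 - 2) mod 10 = 1, so b(2343) = b(3) = 27.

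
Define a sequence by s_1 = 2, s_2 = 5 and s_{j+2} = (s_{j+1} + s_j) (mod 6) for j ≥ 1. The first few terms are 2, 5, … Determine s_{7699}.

Computing terms: s_1 = 2; s_2 = 5; s_3 = 1; s_4 = 0; s_5 = 1; s_6 = 1; s_7 = 2; s_8 = 3; s_9 = 5; s_{10} = 2; s_{11} = 1; s_{12} = 3; s_{13} = 4; s_{14} = 1; s_{15} = 5; s_{16} = 0; s_{17} = 5; s_{18} = 5; s_{19} = 4; s_{20} = 3; s_{21} = 1; s_{22} = 4; s_{23} = 5; s_{24} = 3; s_{25} = 2; s_{26} = 5.
Since (s_{25}, s_{26}) = (s_1, s_2) = (2, 5) (two consecutive terms determine the rest), the sequence is periodic with period 24.
(7699 - 1) mod 24 = 18, so s_{7699} = s_{19} = 4.

4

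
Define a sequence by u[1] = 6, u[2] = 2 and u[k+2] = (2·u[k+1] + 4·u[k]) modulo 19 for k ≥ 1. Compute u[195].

10

Computing terms: u[1] = 6; u[2] = 2; u[3] = 9; u[4] = 7; u[5] = 12; u[6] = 14; u[7] = 0; u[8] = 18; u[9] = 17; u[10] = 11; u[11] = 14; u[12] = 15; u[13] = 10; u[14] = 4; u[15] = 10; u[16] = 17; u[17] = 17; u[18] = 7; u[19] = 6; u[20] = 2.
The sequence repeats with period 18.
(195 - 1) mod 18 = 14, so u[195] = u[15] = 10.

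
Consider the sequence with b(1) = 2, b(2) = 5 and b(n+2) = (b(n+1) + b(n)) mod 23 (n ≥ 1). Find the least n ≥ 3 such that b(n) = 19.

b(1) = 2,  b(2) = 5,  b(3) = 7,  b(4) = 12,  b(5) = 19,  b(6) = 8,  b(7) = 4,  b(8) = 12,  b(9) = 16,  b(10) = 5,  b(11) = 21,  b(12) = 3,  b(13) = 1,  b(14) = 4,  b(15) = 5,  b(16) = 9,  b(17) = 14,  b(18) = 0,  b(19) = 14,  b(20) = 14,  b(21) = 5,  b(22) = 19,  b(23) = 1,  b(24) = 20,  b(25) = 21,  b(26) = 18,  b(27) = 16,  b(28) = 11,  b(29) = 4,  b(30) = 15,  b(31) = 19,  b(32) = 11,  b(33) = 7,  b(34) = 18,  b(35) = 2,  b(36) = 20,  b(37) = 22,  b(38) = 19,  b(39) = 18,  b(40) = 14,  b(41) = 9,  b(42) = 0,  b(43) = 9,  b(44) = 9,  b(45) = 18,  b(46) = 4,  b(47) = 22,  b(48) = 3,  b(49) = 2,  b(50) = 5.
The sequence repeats with period 48.
The value 19 first appears (with n ≥ 3) at b(5).

5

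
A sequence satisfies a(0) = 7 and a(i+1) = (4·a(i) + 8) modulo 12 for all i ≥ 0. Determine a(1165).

0

Listing terms: a(0) = 7,  a(1) = 0,  a(2) = 8,  a(3) = 4,  a(4) = 0.
Since a(4) = a(1) = 0, the sequence is eventually periodic: after a pre-period of length 1 it cycles with period 3.
For i ≥ 1, a(i) depends only on (i - 1) mod 3. (1165 - 1) mod 3 = 0, so a(1165) = a(1) = 0.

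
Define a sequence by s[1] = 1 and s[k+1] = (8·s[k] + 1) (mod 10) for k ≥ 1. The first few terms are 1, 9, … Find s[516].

5

s[1] = 1,  s[2] = 9,  s[3] = 3,  s[4] = 5,  s[5] = 1.
The sequence repeats with period 4.
(516 - 1) mod 4 = 3, so s[516] = s[4] = 5.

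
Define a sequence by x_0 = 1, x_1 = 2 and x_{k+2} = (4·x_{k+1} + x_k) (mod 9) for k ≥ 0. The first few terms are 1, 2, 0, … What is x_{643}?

2

x_0 = 1; x_1 = 2; x_2 = 0; x_3 = 2; x_4 = 8; x_5 = 7; x_6 = 0; x_7 = 7; x_8 = 1; x_9 = 2.
Since (x_8, x_9) = (x_0, x_1) = (1, 2) (two consecutive terms determine the rest), the sequence is periodic with period 8.
(643 - 0) mod 8 = 3, so x_{643} = x_3 = 2.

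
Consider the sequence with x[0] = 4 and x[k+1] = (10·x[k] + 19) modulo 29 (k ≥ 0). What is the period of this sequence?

x[0] = 4,  x[1] = 1,  x[2] = 0,  x[3] = 19,  x[4] = 6,  x[5] = 21,  x[6] = 26,  x[7] = 18,  x[8] = 25,  x[9] = 8,  x[10] = 12,  x[11] = 23,  x[12] = 17,  x[13] = 15,  x[14] = 24,  x[15] = 27,  x[16] = 28,  x[17] = 9,  x[18] = 22,  x[19] = 7,  x[20] = 2,  x[21] = 10,  x[22] = 3,  x[23] = 20,  x[24] = 16,  x[25] = 5,  x[26] = 11,  x[27] = 13,  x[28] = 4.
Since x[28] = x[0] = 4, the sequence is periodic with period 28.

28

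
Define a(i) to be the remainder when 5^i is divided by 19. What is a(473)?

a(1) = 5; a(2) = 6; a(3) = 11; a(4) = 17; a(5) = 9; a(6) = 7; a(7) = 16; a(8) = 4; a(9) = 1; a(10) = 5.
Since a(10) = a(1) = 5, the sequence is periodic with period 9.
(473 - 1) mod 9 = 4, so a(473) = a(5) = 9.

9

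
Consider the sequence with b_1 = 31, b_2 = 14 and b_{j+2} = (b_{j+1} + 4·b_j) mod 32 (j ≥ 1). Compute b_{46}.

We have b_1 = 31, b_2 = 14, b_3 = 10, b_4 = 2, b_5 = 10, b_6 = 18, b_7 = 26, b_8 = 2, b_9 = 10.
Since (b_8, b_9) = (b_4, b_5) = (2, 10) (two consecutive terms determine the rest), the sequence is eventually periodic: after a pre-period of length 3 it cycles with period 4.
For j ≥ 4, b_j depends only on (j - 4) mod 4. (46 - 4) mod 4 = 2, so b_{46} = b_6 = 18.

18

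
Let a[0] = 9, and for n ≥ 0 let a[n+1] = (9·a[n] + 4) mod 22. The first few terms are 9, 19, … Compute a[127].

Listing terms: a[0] = 9; a[1] = 19; a[2] = 21; a[3] = 17; a[4] = 3; a[5] = 9.
Since a[5] = a[0] = 9, the sequence is periodic with period 5.
So a[127] = a[0 + ((127-0) mod 5)] = a[2] = 21.

21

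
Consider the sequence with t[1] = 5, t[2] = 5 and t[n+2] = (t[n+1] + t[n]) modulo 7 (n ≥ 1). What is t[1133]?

3

We have t[1] = 5,  t[2] = 5,  t[3] = 3,  t[4] = 1,  t[5] = 4,  t[6] = 5,  t[7] = 2,  t[8] = 0,  t[9] = 2,  t[10] = 2,  t[11] = 4,  t[12] = 6,  t[13] = 3,  t[14] = 2,  t[15] = 5,  t[16] = 0,  t[17] = 5,  t[18] = 5.
Since (t[17], t[18]) = (t[1], t[2]) = (5, 5) (two consecutive terms determine the rest), the sequence is periodic with period 16.
(1133 - 1) mod 16 = 12, so t[1133] = t[13] = 3.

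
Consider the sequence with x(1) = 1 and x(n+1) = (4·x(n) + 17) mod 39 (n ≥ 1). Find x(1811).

We have x(1) = 1,  x(2) = 21,  x(3) = 23,  x(4) = 31,  x(5) = 24,  x(6) = 35,  x(7) = 1.
The sequence repeats with period 6.
So x(1811) = x(1 + ((1811-1) mod 6)) = x(5) = 24.

24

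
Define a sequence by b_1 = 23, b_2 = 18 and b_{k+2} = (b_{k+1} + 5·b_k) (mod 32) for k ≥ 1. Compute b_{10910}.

We have b_1 = 23,  b_2 = 18,  b_3 = 5,  b_4 = 31,  b_5 = 24,  b_6 = 19,  b_7 = 11,  b_8 = 10,  b_9 = 1,  b_{10} = 19,  b_{11} = 24,  b_{12} = 23,  b_{13} = 15,  b_{14} = 2,  b_{15} = 13,  b_{16} = 23,  b_{17} = 24,  b_{18} = 11,  b_{19} = 3,  b_{20} = 26,  b_{21} = 9,  b_{22} = 11,  b_{23} = 24,  b_{24} = 15,  b_{25} = 7,  b_{26} = 18,  b_{27} = 21,  b_{28} = 15,  b_{29} = 24,  b_{30} = 3,  b_{31} = 27,  b_{32} = 10,  b_{33} = 17,  b_{34} = 3,  b_{35} = 24,  b_{36} = 7,  b_{37} = 31,  b_{38} = 2,  b_{39} = 29,  b_{40} = 7,  b_{41} = 24,  b_{42} = 27,  b_{43} = 19,  b_{44} = 26,  b_{45} = 25,  b_{46} = 27,  b_{47} = 24,  b_{48} = 31,  b_{49} = 23,  b_{50} = 18.
The sequence repeats with period 48.
So b_{10910} = b_{1 + ((10910-1) mod 48)} = b_{14} = 2.

2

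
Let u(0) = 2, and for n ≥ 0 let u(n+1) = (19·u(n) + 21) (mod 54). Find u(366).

u(0) = 2, u(1) = 5, u(2) = 8, u(3) = 11, u(4) = 14, u(5) = 17, u(6) = 20, u(7) = 23, u(8) = 26, u(9) = 29, u(10) = 32, u(11) = 35, u(12) = 38, u(13) = 41, u(14) = 44, u(15) = 47, u(16) = 50, u(17) = 53, u(18) = 2.
The sequence repeats with period 18.
So u(366) = u(0 + ((366-0) mod 18)) = u(6) = 20.

20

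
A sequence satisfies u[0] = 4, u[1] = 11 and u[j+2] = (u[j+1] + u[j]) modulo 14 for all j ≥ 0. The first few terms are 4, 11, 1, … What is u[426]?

u[0] = 4, u[1] = 11, u[2] = 1, u[3] = 12, u[4] = 13, u[5] = 11, u[6] = 10, u[7] = 7, u[8] = 3, u[9] = 10, u[10] = 13, u[11] = 9, u[12] = 8, u[13] = 3, u[14] = 11, u[15] = 0, u[16] = 11, u[17] = 11, u[18] = 8, u[19] = 5, u[20] = 13, u[21] = 4, u[22] = 3, u[23] = 7, u[24] = 10, u[25] = 3, u[26] = 13, u[27] = 2, u[28] = 1, u[29] = 3, u[30] = 4, u[31] = 7, u[32] = 11, u[33] = 4, u[34] = 1, u[35] = 5, u[36] = 6, u[37] = 11, u[38] = 3, u[39] = 0, u[40] = 3, u[41] = 3, u[42] = 6, u[43] = 9, u[44] = 1, u[45] = 10, u[46] = 11, u[47] = 7, u[48] = 4, u[49] = 11.
The sequence repeats with period 48.
(426 - 0) mod 48 = 42, so u[426] = u[42] = 6.

6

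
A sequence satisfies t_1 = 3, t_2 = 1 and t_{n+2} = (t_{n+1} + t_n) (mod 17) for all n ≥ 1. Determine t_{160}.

We have t_1 = 3; t_2 = 1; t_3 = 4; t_4 = 5; t_5 = 9; t_6 = 14; t_7 = 6; t_8 = 3; t_9 = 9; t_{10} = 12; t_{11} = 4; t_{12} = 16; t_{13} = 3; t_{14} = 2; t_{15} = 5; t_{16} = 7; t_{17} = 12; t_{18} = 2; t_{19} = 14; t_{20} = 16; t_{21} = 13; t_{22} = 12; t_{23} = 8; t_{24} = 3; t_{25} = 11; t_{26} = 14; t_{27} = 8; t_{28} = 5; t_{29} = 13; t_{30} = 1; t_{31} = 14; t_{32} = 15; t_{33} = 12; t_{34} = 10; t_{35} = 5; t_{36} = 15; t_{37} = 3; t_{38} = 1.
The sequence repeats with period 36.
(160 - 1) mod 36 = 15, so t_{160} = t_{16} = 7.

7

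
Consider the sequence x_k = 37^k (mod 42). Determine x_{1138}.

We have x_0 = 1; x_1 = 37; x_2 = 25; x_3 = 1.
The sequence repeats with period 3.
(1138 - 0) mod 3 = 1, so x_{1138} = x_1 = 37.

37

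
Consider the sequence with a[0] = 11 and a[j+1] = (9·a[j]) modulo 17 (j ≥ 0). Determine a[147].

12

Computing terms: a[0] = 11; a[1] = 14; a[2] = 7; a[3] = 12; a[4] = 6; a[5] = 3; a[6] = 10; a[7] = 5; a[8] = 11.
Since a[8] = a[0] = 11, the sequence is periodic with period 8.
So a[147] = a[0 + ((147-0) mod 8)] = a[3] = 12.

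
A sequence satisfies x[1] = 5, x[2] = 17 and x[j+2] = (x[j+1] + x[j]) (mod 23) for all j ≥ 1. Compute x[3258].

Computing terms: x[1] = 5, x[2] = 17, x[3] = 22, x[4] = 16, x[5] = 15, x[6] = 8, x[7] = 0, x[8] = 8, x[9] = 8, x[10] = 16, x[11] = 1, x[12] = 17, x[13] = 18, x[14] = 12, x[15] = 7, x[16] = 19, x[17] = 3, x[18] = 22, x[19] = 2, x[20] = 1, x[21] = 3, x[22] = 4, x[23] = 7, x[24] = 11, x[25] = 18, x[26] = 6, x[27] = 1, x[28] = 7, x[29] = 8, x[30] = 15, x[31] = 0, x[32] = 15, x[33] = 15, x[34] = 7, x[35] = 22, x[36] = 6, x[37] = 5, x[38] = 11, x[39] = 16, x[40] = 4, x[41] = 20, x[42] = 1, x[43] = 21, x[44] = 22, x[45] = 20, x[46] = 19, x[47] = 16, x[48] = 12, x[49] = 5, x[50] = 17.
The sequence repeats with period 48.
So x[3258] = x[1 + ((3258-1) mod 48)] = x[42] = 1.

1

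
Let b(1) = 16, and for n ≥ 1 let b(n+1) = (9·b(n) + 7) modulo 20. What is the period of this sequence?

Computing terms: b(1) = 16,  b(2) = 11,  b(3) = 6,  b(4) = 1,  b(5) = 16.
Since b(5) = b(1) = 16, the sequence is periodic with period 4.

4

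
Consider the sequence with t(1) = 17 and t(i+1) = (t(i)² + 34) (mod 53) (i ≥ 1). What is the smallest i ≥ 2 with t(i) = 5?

2

We have t(1) = 17, t(2) = 5, t(3) = 6, t(4) = 17.
The sequence repeats with period 3.
The value 5 first appears (with i ≥ 2) at t(2).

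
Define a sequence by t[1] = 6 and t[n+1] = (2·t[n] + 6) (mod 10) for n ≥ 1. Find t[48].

Computing terms: t[1] = 6,  t[2] = 8,  t[3] = 2,  t[4] = 0,  t[5] = 6.
The sequence repeats with period 4.
(48 - 1) mod 4 = 3, so t[48] = t[4] = 0.

0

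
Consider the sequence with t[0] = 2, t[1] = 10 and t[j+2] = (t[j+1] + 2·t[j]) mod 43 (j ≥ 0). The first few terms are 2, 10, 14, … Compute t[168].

We have t[0] = 2; t[1] = 10; t[2] = 14; t[3] = 34; t[4] = 19; t[5] = 1; t[6] = 39; t[7] = 41; t[8] = 33; t[9] = 29; t[10] = 9; t[11] = 24; t[12] = 42; t[13] = 4; t[14] = 2; t[15] = 10.
Since (t[14], t[15]) = (t[0], t[1]) = (2, 10) (two consecutive terms determine the rest), the sequence is periodic with period 14.
(168 - 0) mod 14 = 0, so t[168] = t[0] = 2.

2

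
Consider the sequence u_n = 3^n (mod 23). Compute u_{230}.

8

We have u_1 = 3,  u_2 = 9,  u_3 = 4,  u_4 = 12,  u_5 = 13,  u_6 = 16,  u_7 = 2,  u_8 = 6,  u_9 = 18,  u_{10} = 8,  u_{11} = 1,  u_{12} = 3.
Since u_{12} = u_1 = 3, the sequence is periodic with period 11.
(230 - 1) mod 11 = 9, so u_{230} = u_{10} = 8.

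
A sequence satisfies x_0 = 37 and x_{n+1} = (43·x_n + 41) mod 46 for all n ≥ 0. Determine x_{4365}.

x_0 = 37, x_1 = 22, x_2 = 21, x_3 = 24, x_4 = 15, x_5 = 42, x_6 = 7, x_7 = 20, x_8 = 27, x_9 = 6, x_{10} = 23, x_{11} = 18, x_{12} = 33, x_{13} = 34, x_{14} = 31, x_{15} = 40, x_{16} = 13, x_{17} = 2, x_{18} = 35, x_{19} = 28, x_{20} = 3, x_{21} = 32, x_{22} = 37.
The sequence repeats with period 22.
So x_{4365} = x_{0 + ((4365-0) mod 22)} = x_9 = 6.

6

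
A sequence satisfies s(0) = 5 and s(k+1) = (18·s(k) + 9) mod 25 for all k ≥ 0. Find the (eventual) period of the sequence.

Computing terms: s(0) = 5,  s(1) = 24,  s(2) = 16,  s(3) = 22,  s(4) = 5.
Since s(4) = s(0) = 5, the sequence is periodic with period 4.

4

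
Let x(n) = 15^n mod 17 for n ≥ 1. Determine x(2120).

1

We have x(1) = 15,  x(2) = 4,  x(3) = 9,  x(4) = 16,  x(5) = 2,  x(6) = 13,  x(7) = 8,  x(8) = 1,  x(9) = 15.
The sequence repeats with period 8.
(2120 - 1) mod 8 = 7, so x(2120) = x(8) = 1.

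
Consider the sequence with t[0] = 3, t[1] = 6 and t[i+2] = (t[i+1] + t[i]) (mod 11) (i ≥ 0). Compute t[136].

Listing terms: t[0] = 3; t[1] = 6; t[2] = 9; t[3] = 4; t[4] = 2; t[5] = 6; t[6] = 8; t[7] = 3; t[8] = 0; t[9] = 3; t[10] = 3; t[11] = 6.
Since (t[10], t[11]) = (t[0], t[1]) = (3, 6) (two consecutive terms determine the rest), the sequence is periodic with period 10.
So t[136] = t[0 + ((136-0) mod 10)] = t[6] = 8.

8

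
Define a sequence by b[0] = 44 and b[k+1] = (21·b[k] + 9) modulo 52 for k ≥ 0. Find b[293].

b[0] = 44; b[1] = 49; b[2] = 50; b[3] = 19; b[4] = 44.
The sequence repeats with period 4.
So b[293] = b[0 + ((293-0) mod 4)] = b[1] = 49.

49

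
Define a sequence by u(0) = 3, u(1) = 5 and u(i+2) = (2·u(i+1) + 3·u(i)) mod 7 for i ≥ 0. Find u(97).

Listing terms: u(0) = 3; u(1) = 5; u(2) = 5; u(3) = 4; u(4) = 2; u(5) = 2; u(6) = 3; u(7) = 5.
The sequence repeats with period 6.
(97 - 0) mod 6 = 1, so u(97) = u(1) = 5.

5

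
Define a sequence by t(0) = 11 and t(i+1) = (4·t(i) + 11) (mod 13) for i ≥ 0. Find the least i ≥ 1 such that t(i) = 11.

t(0) = 11; t(1) = 3; t(2) = 10; t(3) = 12; t(4) = 7; t(5) = 0; t(6) = 11.
Since t(6) = t(0) = 11, the sequence is periodic with period 6.
The value 11 next appears (with i ≥ 1) at t(6).

6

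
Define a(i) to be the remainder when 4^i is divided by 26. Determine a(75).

12

We have a(0) = 1,  a(1) = 4,  a(2) = 16,  a(3) = 12,  a(4) = 22,  a(5) = 10,  a(6) = 14,  a(7) = 4.
Since a(7) = a(1) = 4, the sequence is eventually periodic: after a pre-period of length 1 it cycles with period 6.
For i ≥ 1, a(i) depends only on (i - 1) mod 6. (75 - 1) mod 6 = 2, so a(75) = a(3) = 12.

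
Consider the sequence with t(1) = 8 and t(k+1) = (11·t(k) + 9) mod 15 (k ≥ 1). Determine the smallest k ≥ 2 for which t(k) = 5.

Listing terms: t(1) = 8; t(2) = 7; t(3) = 11; t(4) = 10; t(5) = 14; t(6) = 13; t(7) = 2; t(8) = 1; t(9) = 5; t(10) = 4; t(11) = 8.
Since t(11) = t(1) = 8, the sequence is periodic with period 10.
The value 5 first appears (with k ≥ 2) at t(9).

9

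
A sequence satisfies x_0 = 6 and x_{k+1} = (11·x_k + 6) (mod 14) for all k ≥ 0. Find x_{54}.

6

Computing terms: x_0 = 6,  x_1 = 2,  x_2 = 0,  x_3 = 6.
Since x_3 = x_0 = 6, the sequence is periodic with period 3.
So x_{54} = x_{0 + ((54-0) mod 3)} = x_0 = 6.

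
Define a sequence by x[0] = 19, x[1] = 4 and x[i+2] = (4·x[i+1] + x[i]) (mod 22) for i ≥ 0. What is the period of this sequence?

We have x[0] = 19, x[1] = 4, x[2] = 13, x[3] = 12, x[4] = 17, x[5] = 14, x[6] = 7, x[7] = 20, x[8] = 21, x[9] = 16, x[10] = 19, x[11] = 4.
The sequence repeats with period 10.

10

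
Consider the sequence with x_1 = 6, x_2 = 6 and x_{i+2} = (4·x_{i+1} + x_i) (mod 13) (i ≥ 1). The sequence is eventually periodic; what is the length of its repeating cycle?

28

Listing terms: x_1 = 6,  x_2 = 6,  x_3 = 4,  x_4 = 9,  x_5 = 1,  x_6 = 0,  x_7 = 1,  x_8 = 4,  x_9 = 4,  x_{10} = 7,  x_{11} = 6,  x_{12} = 5,  x_{13} = 0,  x_{14} = 5,  x_{15} = 7,  x_{16} = 7,  x_{17} = 9,  x_{18} = 4,  x_{19} = 12,  x_{20} = 0,  x_{21} = 12,  x_{22} = 9,  x_{23} = 9,  x_{24} = 6,  x_{25} = 7,  x_{26} = 8,  x_{27} = 0,  x_{28} = 8,  x_{29} = 6,  x_{30} = 6.
The sequence repeats with period 28.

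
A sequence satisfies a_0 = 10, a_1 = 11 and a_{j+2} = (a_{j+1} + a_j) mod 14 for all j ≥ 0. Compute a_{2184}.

4

Computing terms: a_0 = 10; a_1 = 11; a_2 = 7; a_3 = 4; a_4 = 11; a_5 = 1; a_6 = 12; a_7 = 13; a_8 = 11; a_9 = 10; a_{10} = 7; a_{11} = 3; a_{12} = 10; a_{13} = 13; a_{14} = 9; a_{15} = 8; a_{16} = 3; a_{17} = 11; a_{18} = 0; a_{19} = 11; a_{20} = 11; a_{21} = 8; a_{22} = 5; a_{23} = 13; a_{24} = 4; a_{25} = 3; a_{26} = 7; a_{27} = 10; a_{28} = 3; a_{29} = 13; a_{30} = 2; a_{31} = 1; a_{32} = 3; a_{33} = 4; a_{34} = 7; a_{35} = 11; a_{36} = 4; a_{37} = 1; a_{38} = 5; a_{39} = 6; a_{40} = 11; a_{41} = 3; a_{42} = 0; a_{43} = 3; a_{44} = 3; a_{45} = 6; a_{46} = 9; a_{47} = 1; a_{48} = 10; a_{49} = 11.
The sequence repeats with period 48.
(2184 - 0) mod 48 = 24, so a_{2184} = a_{24} = 4.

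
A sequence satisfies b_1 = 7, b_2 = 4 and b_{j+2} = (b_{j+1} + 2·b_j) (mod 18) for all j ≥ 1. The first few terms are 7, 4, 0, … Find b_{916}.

14

b_1 = 7; b_2 = 4; b_3 = 0; b_4 = 8; b_5 = 8; b_6 = 6; b_7 = 4; b_8 = 16; b_9 = 6; b_{10} = 2; b_{11} = 14; b_{12} = 0; b_{13} = 10; b_{14} = 10; b_{15} = 12; b_{16} = 14; b_{17} = 2; b_{18} = 12; b_{19} = 16; b_{20} = 4; b_{21} = 0.
Since (b_{20}, b_{21}) = (b_2, b_3) = (4, 0) (two consecutive terms determine the rest), the sequence is eventually periodic: after a pre-period of length 1 it cycles with period 18.
For j ≥ 2, b_j depends only on (j - 2) mod 18. (916 - 2) mod 18 = 14, so b_{916} = b_{16} = 14.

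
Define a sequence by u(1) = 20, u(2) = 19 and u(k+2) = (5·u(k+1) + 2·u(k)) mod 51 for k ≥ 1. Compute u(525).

27

u(1) = 20; u(2) = 19; u(3) = 33; u(4) = 50; u(5) = 10; u(6) = 48; u(7) = 5; u(8) = 19; u(9) = 3; u(10) = 2; u(11) = 16; u(12) = 33; u(13) = 44; u(14) = 31; u(15) = 39; u(16) = 2; u(17) = 37; u(18) = 36; u(19) = 50; u(20) = 16; u(21) = 27; u(22) = 14; u(23) = 22; u(24) = 36; u(25) = 20; u(26) = 19.
Since (u(25), u(26)) = (u(1), u(2)) = (20, 19) (two consecutive terms determine the rest), the sequence is periodic with period 24.
So u(525) = u(1 + ((525-1) mod 24)) = u(21) = 27.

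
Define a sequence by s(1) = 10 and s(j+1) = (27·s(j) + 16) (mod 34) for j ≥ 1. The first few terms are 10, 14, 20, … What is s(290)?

14

We have s(1) = 10; s(2) = 14; s(3) = 20; s(4) = 12; s(5) = 0; s(6) = 16; s(7) = 6; s(8) = 8; s(9) = 28; s(10) = 24; s(11) = 18; s(12) = 26; s(13) = 4; s(14) = 22; s(15) = 32; s(16) = 30; s(17) = 10.
Since s(17) = s(1) = 10, the sequence is periodic with period 16.
So s(290) = s(1 + ((290-1) mod 16)) = s(2) = 14.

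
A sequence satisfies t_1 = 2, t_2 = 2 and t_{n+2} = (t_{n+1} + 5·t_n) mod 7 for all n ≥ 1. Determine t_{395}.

3

We have t_1 = 2, t_2 = 2, t_3 = 5, t_4 = 1, t_5 = 5, t_6 = 3, t_7 = 0, t_8 = 1, t_9 = 1, t_{10} = 6, t_{11} = 4, t_{12} = 6, t_{13} = 5, t_{14} = 0, t_{15} = 4, t_{16} = 4, t_{17} = 3, t_{18} = 2, t_{19} = 3, t_{20} = 6, t_{21} = 0, t_{22} = 2, t_{23} = 2.
The sequence repeats with period 21.
So t_{395} = t_{1 + ((395-1) mod 21)} = t_{17} = 3.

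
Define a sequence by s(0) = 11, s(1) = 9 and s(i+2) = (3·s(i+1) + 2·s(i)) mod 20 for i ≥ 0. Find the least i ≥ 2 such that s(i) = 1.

13

Computing terms: s(0) = 11, s(1) = 9, s(2) = 9, s(3) = 5, s(4) = 13, s(5) = 9, s(6) = 13, s(7) = 17, s(8) = 17, s(9) = 5, s(10) = 9, s(11) = 17, s(12) = 9, s(13) = 1, s(14) = 1, s(15) = 5, s(16) = 17, s(17) = 1, s(18) = 17, s(19) = 13, s(20) = 13, s(21) = 5, s(22) = 1, s(23) = 13, s(24) = 1, s(25) = 9, s(26) = 9.
Since (s(25), s(26)) = (s(1), s(2)) = (9, 9) (two consecutive terms determine the rest), the sequence is eventually periodic: after a pre-period of length 1 it cycles with period 24.
The value 1 first appears (with i ≥ 2) at s(13).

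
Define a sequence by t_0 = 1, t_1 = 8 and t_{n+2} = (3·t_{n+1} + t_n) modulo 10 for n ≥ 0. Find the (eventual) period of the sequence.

12

We have t_0 = 1,  t_1 = 8,  t_2 = 5,  t_3 = 3,  t_4 = 4,  t_5 = 5,  t_6 = 9,  t_7 = 2,  t_8 = 5,  t_9 = 7,  t_{10} = 6,  t_{11} = 5,  t_{12} = 1,  t_{13} = 8.
Since (t_{12}, t_{13}) = (t_0, t_1) = (1, 8) (two consecutive terms determine the rest), the sequence is periodic with period 12.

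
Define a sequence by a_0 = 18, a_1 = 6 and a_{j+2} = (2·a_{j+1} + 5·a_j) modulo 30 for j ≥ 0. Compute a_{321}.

Computing terms: a_0 = 18, a_1 = 6, a_2 = 12, a_3 = 24, a_4 = 18, a_5 = 6.
The sequence repeats with period 4.
So a_{321} = a_{0 + ((321-0) mod 4)} = a_1 = 6.

6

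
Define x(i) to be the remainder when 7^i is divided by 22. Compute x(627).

17

x(1) = 7,  x(2) = 5,  x(3) = 13,  x(4) = 3,  x(5) = 21,  x(6) = 15,  x(7) = 17,  x(8) = 9,  x(9) = 19,  x(10) = 1,  x(11) = 7.
The sequence repeats with period 10.
So x(627) = x(1 + ((627-1) mod 10)) = x(7) = 17.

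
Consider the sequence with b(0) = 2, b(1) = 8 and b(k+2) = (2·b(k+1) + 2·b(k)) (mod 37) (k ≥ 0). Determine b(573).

We have b(0) = 2; b(1) = 8; b(2) = 20; b(3) = 19; b(4) = 4; b(5) = 9; b(6) = 26; b(7) = 33; b(8) = 7; b(9) = 6; b(10) = 26; b(11) = 27; b(12) = 32; b(13) = 7; b(14) = 4; b(15) = 22; b(16) = 15; b(17) = 0; b(18) = 30; b(19) = 23; b(20) = 32; b(21) = 36; b(22) = 25; b(23) = 11; b(24) = 35; b(25) = 18; b(26) = 32; b(27) = 26; b(28) = 5; b(29) = 25; b(30) = 23; b(31) = 22; b(32) = 16; b(33) = 2; b(34) = 36; b(35) = 2; b(36) = 2; b(37) = 8.
The sequence repeats with period 36.
So b(573) = b(0 + ((573-0) mod 36)) = b(33) = 2.

2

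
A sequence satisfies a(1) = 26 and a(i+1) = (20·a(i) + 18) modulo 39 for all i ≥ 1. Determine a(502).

34

We have a(1) = 26; a(2) = 31; a(3) = 14; a(4) = 25; a(5) = 11; a(6) = 4; a(7) = 20; a(8) = 28; a(9) = 32; a(10) = 34; a(11) = 35; a(12) = 16; a(13) = 26.
The sequence repeats with period 12.
So a(502) = a(1 + ((502-1) mod 12)) = a(10) = 34.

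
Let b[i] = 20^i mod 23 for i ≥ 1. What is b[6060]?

b[1] = 20,  b[2] = 9,  b[3] = 19,  b[4] = 12,  b[5] = 10,  b[6] = 16,  b[7] = 21,  b[8] = 6,  b[9] = 5,  b[10] = 8,  b[11] = 22,  b[12] = 3,  b[13] = 14,  b[14] = 4,  b[15] = 11,  b[16] = 13,  b[17] = 7,  b[18] = 2,  b[19] = 17,  b[20] = 18,  b[21] = 15,  b[22] = 1,  b[23] = 20.
Since b[23] = b[1] = 20, the sequence is periodic with period 22.
(6060 - 1) mod 22 = 9, so b[6060] = b[10] = 8.

8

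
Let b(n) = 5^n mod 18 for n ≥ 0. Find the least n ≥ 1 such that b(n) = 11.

Computing terms: b(0) = 1; b(1) = 5; b(2) = 7; b(3) = 17; b(4) = 13; b(5) = 11; b(6) = 1.
The sequence repeats with period 6.
The value 11 first appears (with n ≥ 1) at b(5).

5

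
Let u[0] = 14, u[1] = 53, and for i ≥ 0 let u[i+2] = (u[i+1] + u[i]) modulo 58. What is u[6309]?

8

Computing terms: u[0] = 14,  u[1] = 53,  u[2] = 9,  u[3] = 4,  u[4] = 13,  u[5] = 17,  u[6] = 30,  u[7] = 47,  u[8] = 19,  u[9] = 8,  u[10] = 27,  u[11] = 35,  u[12] = 4,  u[13] = 39,  u[14] = 43,  u[15] = 24,  u[16] = 9,  u[17] = 33,  u[18] = 42,  u[19] = 17,  u[20] = 1,  u[21] = 18,  u[22] = 19,  u[23] = 37,  u[24] = 56,  u[25] = 35,  u[26] = 33,  u[27] = 10,  u[28] = 43,  u[29] = 53,  u[30] = 38,  u[31] = 33,  u[32] = 13,  u[33] = 46,  u[34] = 1,  u[35] = 47,  u[36] = 48,  u[37] = 37,  u[38] = 27,  u[39] = 6,  u[40] = 33,  u[41] = 39,  u[42] = 14,  u[43] = 53.
Since (u[42], u[43]) = (u[0], u[1]) = (14, 53) (two consecutive terms determine the rest), the sequence is periodic with period 42.
So u[6309] = u[0 + ((6309-0) mod 42)] = u[9] = 8.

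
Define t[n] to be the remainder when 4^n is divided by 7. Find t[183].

1

Computing terms: t[0] = 1,  t[1] = 4,  t[2] = 2,  t[3] = 1.
Since t[3] = t[0] = 1, the sequence is periodic with period 3.
(183 - 0) mod 3 = 0, so t[183] = t[0] = 1.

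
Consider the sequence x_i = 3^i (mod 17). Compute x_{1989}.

5

x_1 = 3,  x_2 = 9,  x_3 = 10,  x_4 = 13,  x_5 = 5,  x_6 = 15,  x_7 = 11,  x_8 = 16,  x_9 = 14,  x_{10} = 8,  x_{11} = 7,  x_{12} = 4,  x_{13} = 12,  x_{14} = 2,  x_{15} = 6,  x_{16} = 1,  x_{17} = 3.
Since x_{17} = x_1 = 3, the sequence is periodic with period 16.
So x_{1989} = x_{1 + ((1989-1) mod 16)} = x_5 = 5.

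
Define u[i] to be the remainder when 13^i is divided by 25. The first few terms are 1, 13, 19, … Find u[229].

Listing terms: u[0] = 1,  u[1] = 13,  u[2] = 19,  u[3] = 22,  u[4] = 11,  u[5] = 18,  u[6] = 9,  u[7] = 17,  u[8] = 21,  u[9] = 23,  u[10] = 24,  u[11] = 12,  u[12] = 6,  u[13] = 3,  u[14] = 14,  u[15] = 7,  u[16] = 16,  u[17] = 8,  u[18] = 4,  u[19] = 2,  u[20] = 1.
Since u[20] = u[0] = 1, the sequence is periodic with period 20.
(229 - 0) mod 20 = 9, so u[229] = u[9] = 23.

23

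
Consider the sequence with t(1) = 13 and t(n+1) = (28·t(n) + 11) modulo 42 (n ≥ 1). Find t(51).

11

t(1) = 13,  t(2) = 39,  t(3) = 11,  t(4) = 25,  t(5) = 39.
Since t(5) = t(2) = 39, the sequence is eventually periodic: after a pre-period of length 1 it cycles with period 3.
For n ≥ 2, t(n) depends only on (n - 2) mod 3. (51 - 2) mod 3 = 1, so t(51) = t(3) = 11.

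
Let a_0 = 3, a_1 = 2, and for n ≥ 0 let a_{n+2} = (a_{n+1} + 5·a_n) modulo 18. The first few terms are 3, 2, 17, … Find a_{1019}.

Listing terms: a_0 = 3,  a_1 = 2,  a_2 = 17,  a_3 = 9,  a_4 = 4,  a_5 = 13,  a_6 = 15,  a_7 = 8,  a_8 = 11,  a_9 = 15,  a_{10} = 16,  a_{11} = 1,  a_{12} = 9,  a_{13} = 14,  a_{14} = 5,  a_{15} = 3,  a_{16} = 10,  a_{17} = 7,  a_{18} = 3,  a_{19} = 2.
The sequence repeats with period 18.
So a_{1019} = a_{0 + ((1019-0) mod 18)} = a_{11} = 1.

1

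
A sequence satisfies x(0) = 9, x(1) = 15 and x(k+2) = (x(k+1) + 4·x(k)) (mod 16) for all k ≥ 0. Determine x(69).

7

Computing terms: x(0) = 9,  x(1) = 15,  x(2) = 3,  x(3) = 15,  x(4) = 11,  x(5) = 7,  x(6) = 3,  x(7) = 15.
Since (x(6), x(7)) = (x(2), x(3)) = (3, 15) (two consecutive terms determine the rest), the sequence is eventually periodic: after a pre-period of length 2 it cycles with period 4.
For k ≥ 2, x(k) depends only on (k - 2) mod 4. (69 - 2) mod 4 = 3, so x(69) = x(5) = 7.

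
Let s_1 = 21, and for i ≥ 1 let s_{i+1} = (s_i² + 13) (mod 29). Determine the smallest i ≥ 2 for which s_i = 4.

s_1 = 21; s_2 = 19; s_3 = 26; s_4 = 22; s_5 = 4; s_6 = 0; s_7 = 13; s_8 = 8; s_9 = 19.
Since s_9 = s_2 = 19, the sequence is eventually periodic: after a pre-period of length 1 it cycles with period 7.
The value 4 first appears (with i ≥ 2) at s_5.

5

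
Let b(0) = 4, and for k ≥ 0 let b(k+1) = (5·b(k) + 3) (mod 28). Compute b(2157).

b(0) = 4, b(1) = 23, b(2) = 6, b(3) = 5, b(4) = 0, b(5) = 3, b(6) = 18, b(7) = 9, b(8) = 20, b(9) = 19, b(10) = 14, b(11) = 17, b(12) = 4.
The sequence repeats with period 12.
So b(2157) = b(0 + ((2157-0) mod 12)) = b(9) = 19.

19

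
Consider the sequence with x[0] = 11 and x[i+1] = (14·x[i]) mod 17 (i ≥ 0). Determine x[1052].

Computing terms: x[0] = 11,  x[1] = 1,  x[2] = 14,  x[3] = 9,  x[4] = 7,  x[5] = 13,  x[6] = 12,  x[7] = 15,  x[8] = 6,  x[9] = 16,  x[10] = 3,  x[11] = 8,  x[12] = 10,  x[13] = 4,  x[14] = 5,  x[15] = 2,  x[16] = 11.
Since x[16] = x[0] = 11, the sequence is periodic with period 16.
(1052 - 0) mod 16 = 12, so x[1052] = x[12] = 10.

10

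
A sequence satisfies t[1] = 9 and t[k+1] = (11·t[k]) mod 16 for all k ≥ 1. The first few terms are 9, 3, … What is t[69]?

9

Listing terms: t[1] = 9; t[2] = 3; t[3] = 1; t[4] = 11; t[5] = 9.
Since t[5] = t[1] = 9, the sequence is periodic with period 4.
So t[69] = t[1 + ((69-1) mod 4)] = t[1] = 9.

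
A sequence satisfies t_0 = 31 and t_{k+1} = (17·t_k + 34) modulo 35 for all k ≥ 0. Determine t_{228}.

Computing terms: t_0 = 31,  t_1 = 1,  t_2 = 16,  t_3 = 26,  t_4 = 21,  t_5 = 6,  t_6 = 31.
The sequence repeats with period 6.
So t_{228} = t_{0 + ((228-0) mod 6)} = t_0 = 31.

31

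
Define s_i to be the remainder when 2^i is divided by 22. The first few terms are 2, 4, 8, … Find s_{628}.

We have s_1 = 2; s_2 = 4; s_3 = 8; s_4 = 16; s_5 = 10; s_6 = 20; s_7 = 18; s_8 = 14; s_9 = 6; s_{10} = 12; s_{11} = 2.
The sequence repeats with period 10.
(628 - 1) mod 10 = 7, so s_{628} = s_8 = 14.

14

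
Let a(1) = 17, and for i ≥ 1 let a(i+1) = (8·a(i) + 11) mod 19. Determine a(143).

10

We have a(1) = 17; a(2) = 14; a(3) = 9; a(4) = 7; a(5) = 10; a(6) = 15; a(7) = 17.
Since a(7) = a(1) = 17, the sequence is periodic with period 6.
(143 - 1) mod 6 = 4, so a(143) = a(5) = 10.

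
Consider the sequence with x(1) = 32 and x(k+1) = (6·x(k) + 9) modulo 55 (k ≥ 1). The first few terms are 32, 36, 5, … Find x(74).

Listing terms: x(1) = 32,  x(2) = 36,  x(3) = 5,  x(4) = 39,  x(5) = 23,  x(6) = 37,  x(7) = 11,  x(8) = 20,  x(9) = 19,  x(10) = 13,  x(11) = 32.
Since x(11) = x(1) = 32, the sequence is periodic with period 10.
(74 - 1) mod 10 = 3, so x(74) = x(4) = 39.

39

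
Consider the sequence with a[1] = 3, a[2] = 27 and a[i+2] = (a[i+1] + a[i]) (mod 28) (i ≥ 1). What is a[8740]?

Computing terms: a[1] = 3,  a[2] = 27,  a[3] = 2,  a[4] = 1,  a[5] = 3,  a[6] = 4,  a[7] = 7,  a[8] = 11,  a[9] = 18,  a[10] = 1,  a[11] = 19,  a[12] = 20,  a[13] = 11,  a[14] = 3,  a[15] = 14,  a[16] = 17,  a[17] = 3,  a[18] = 20,  a[19] = 23,  a[20] = 15,  a[21] = 10,  a[22] = 25,  a[23] = 7,  a[24] = 4,  a[25] = 11,  a[26] = 15,  a[27] = 26,  a[28] = 13,  a[29] = 11,  a[30] = 24,  a[31] = 7,  a[32] = 3,  a[33] = 10,  a[34] = 13,  a[35] = 23,  a[36] = 8,  a[37] = 3,  a[38] = 11,  a[39] = 14,  a[40] = 25,  a[41] = 11,  a[42] = 8,  a[43] = 19,  a[44] = 27,  a[45] = 18,  a[46] = 17,  a[47] = 7,  a[48] = 24,  a[49] = 3,  a[50] = 27.
The sequence repeats with period 48.
(8740 - 1) mod 48 = 3, so a[8740] = a[4] = 1.

1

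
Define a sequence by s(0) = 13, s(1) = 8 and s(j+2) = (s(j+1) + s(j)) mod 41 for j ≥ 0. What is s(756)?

s(0) = 13, s(1) = 8, s(2) = 21, s(3) = 29, s(4) = 9, s(5) = 38, s(6) = 6, s(7) = 3, s(8) = 9, s(9) = 12, s(10) = 21, s(11) = 33, s(12) = 13, s(13) = 5, s(14) = 18, s(15) = 23, s(16) = 0, s(17) = 23, s(18) = 23, s(19) = 5, s(20) = 28, s(21) = 33, s(22) = 20, s(23) = 12, s(24) = 32, s(25) = 3, s(26) = 35, s(27) = 38, s(28) = 32, s(29) = 29, s(30) = 20, s(31) = 8, s(32) = 28, s(33) = 36, s(34) = 23, s(35) = 18, s(36) = 0, s(37) = 18, s(38) = 18, s(39) = 36, s(40) = 13, s(41) = 8.
Since (s(40), s(41)) = (s(0), s(1)) = (13, 8) (two consecutive terms determine the rest), the sequence is periodic with period 40.
So s(756) = s(0 + ((756-0) mod 40)) = s(36) = 0.

0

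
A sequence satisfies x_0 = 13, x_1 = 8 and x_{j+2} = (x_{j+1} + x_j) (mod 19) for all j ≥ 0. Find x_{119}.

Listing terms: x_0 = 13; x_1 = 8; x_2 = 2; x_3 = 10; x_4 = 12; x_5 = 3; x_6 = 15; x_7 = 18; x_8 = 14; x_9 = 13; x_{10} = 8.
The sequence repeats with period 9.
So x_{119} = x_{0 + ((119-0) mod 9)} = x_2 = 2.

2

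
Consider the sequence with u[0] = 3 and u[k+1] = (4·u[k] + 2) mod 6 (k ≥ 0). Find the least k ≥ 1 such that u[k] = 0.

Listing terms: u[0] = 3,  u[1] = 2,  u[2] = 4,  u[3] = 0,  u[4] = 2.
Since u[4] = u[1] = 2, the sequence is eventually periodic: after a pre-period of length 1 it cycles with period 3.
The value 0 first appears (with k ≥ 1) at u[3].

3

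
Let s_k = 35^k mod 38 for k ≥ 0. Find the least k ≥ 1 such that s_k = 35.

s_0 = 1, s_1 = 35, s_2 = 9, s_3 = 11, s_4 = 5, s_5 = 23, s_6 = 7, s_7 = 17, s_8 = 25, s_9 = 1.
The sequence repeats with period 9.
The value 35 first appears (with k ≥ 1) at s_1.

1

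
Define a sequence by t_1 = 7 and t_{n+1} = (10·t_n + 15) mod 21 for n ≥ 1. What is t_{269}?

Listing terms: t_1 = 7; t_2 = 1; t_3 = 4; t_4 = 13; t_5 = 19; t_6 = 16; t_7 = 7.
Since t_7 = t_1 = 7, the sequence is periodic with period 6.
(269 - 1) mod 6 = 4, so t_{269} = t_5 = 19.

19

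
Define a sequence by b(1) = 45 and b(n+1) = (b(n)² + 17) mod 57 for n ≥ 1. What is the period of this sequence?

6

We have b(1) = 45,  b(2) = 47,  b(3) = 3,  b(4) = 26,  b(5) = 9,  b(6) = 41,  b(7) = 45.
The sequence repeats with period 6.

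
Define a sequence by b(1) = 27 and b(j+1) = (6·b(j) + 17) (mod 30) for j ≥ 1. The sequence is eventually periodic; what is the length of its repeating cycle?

We have b(1) = 27,  b(2) = 29,  b(3) = 11,  b(4) = 23,  b(5) = 5,  b(6) = 17,  b(7) = 29.
Since b(7) = b(2) = 29, the sequence is eventually periodic: after a pre-period of length 1 it cycles with period 5.

5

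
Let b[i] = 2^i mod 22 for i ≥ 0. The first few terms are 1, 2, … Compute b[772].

Computing terms: b[0] = 1, b[1] = 2, b[2] = 4, b[3] = 8, b[4] = 16, b[5] = 10, b[6] = 20, b[7] = 18, b[8] = 14, b[9] = 6, b[10] = 12, b[11] = 2.
Since b[11] = b[1] = 2, the sequence is eventually periodic: after a pre-period of length 1 it cycles with period 10.
For i ≥ 1, b[i] depends only on (i - 1) mod 10. (772 - 1) mod 10 = 1, so b[772] = b[2] = 4.

4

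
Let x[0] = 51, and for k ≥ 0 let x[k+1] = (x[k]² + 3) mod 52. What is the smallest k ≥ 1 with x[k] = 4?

x[0] = 51,  x[1] = 4,  x[2] = 19,  x[3] = 0,  x[4] = 3,  x[5] = 12,  x[6] = 43,  x[7] = 32,  x[8] = 39,  x[9] = 16,  x[10] = 51.
The sequence repeats with period 10.
The value 4 first appears (with k ≥ 1) at x[1].

1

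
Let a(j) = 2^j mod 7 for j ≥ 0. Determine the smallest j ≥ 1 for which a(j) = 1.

We have a(0) = 1, a(1) = 2, a(2) = 4, a(3) = 1.
Since a(3) = a(0) = 1, the sequence is periodic with period 3.
The value 1 next appears (with j ≥ 1) at a(3).

3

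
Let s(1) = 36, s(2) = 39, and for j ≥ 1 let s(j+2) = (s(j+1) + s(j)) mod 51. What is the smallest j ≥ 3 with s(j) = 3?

11

Computing terms: s(1) = 36, s(2) = 39, s(3) = 24, s(4) = 12, s(5) = 36, s(6) = 48, s(7) = 33, s(8) = 30, s(9) = 12, s(10) = 42, s(11) = 3, s(12) = 45, s(13) = 48, s(14) = 42, s(15) = 39, s(16) = 30, s(17) = 18, s(18) = 48, s(19) = 15, s(20) = 12, s(21) = 27, s(22) = 39, s(23) = 15, s(24) = 3, s(25) = 18, s(26) = 21, s(27) = 39, s(28) = 9, s(29) = 48, s(30) = 6, s(31) = 3, s(32) = 9, s(33) = 12, s(34) = 21, s(35) = 33, s(36) = 3, s(37) = 36, s(38) = 39.
The sequence repeats with period 36.
The value 3 first appears (with j ≥ 3) at s(11).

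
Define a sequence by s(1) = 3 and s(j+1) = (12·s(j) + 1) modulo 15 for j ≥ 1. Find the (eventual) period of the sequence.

4

We have s(1) = 3,  s(2) = 7,  s(3) = 10,  s(4) = 1,  s(5) = 13,  s(6) = 7.
Since s(6) = s(2) = 7, the sequence is eventually periodic: after a pre-period of length 1 it cycles with period 4.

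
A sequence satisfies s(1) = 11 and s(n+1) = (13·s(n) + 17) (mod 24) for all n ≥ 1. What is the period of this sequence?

24

Computing terms: s(1) = 11, s(2) = 16, s(3) = 9, s(4) = 14, s(5) = 7, s(6) = 12, s(7) = 5, s(8) = 10, s(9) = 3, s(10) = 8, s(11) = 1, s(12) = 6, s(13) = 23, s(14) = 4, s(15) = 21, s(16) = 2, s(17) = 19, s(18) = 0, s(19) = 17, s(20) = 22, s(21) = 15, s(22) = 20, s(23) = 13, s(24) = 18, s(25) = 11.
Since s(25) = s(1) = 11, the sequence is periodic with period 24.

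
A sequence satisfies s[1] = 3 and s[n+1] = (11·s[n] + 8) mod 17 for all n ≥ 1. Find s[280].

Listing terms: s[1] = 3, s[2] = 7, s[3] = 0, s[4] = 8, s[5] = 11, s[6] = 10, s[7] = 16, s[8] = 14, s[9] = 9, s[10] = 5, s[11] = 12, s[12] = 4, s[13] = 1, s[14] = 2, s[15] = 13, s[16] = 15, s[17] = 3.
Since s[17] = s[1] = 3, the sequence is periodic with period 16.
(280 - 1) mod 16 = 7, so s[280] = s[8] = 14.

14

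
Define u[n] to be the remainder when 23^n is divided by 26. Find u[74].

We have u[0] = 1; u[1] = 23; u[2] = 9; u[3] = 25; u[4] = 3; u[5] = 17; u[6] = 1.
The sequence repeats with period 6.
(74 - 0) mod 6 = 2, so u[74] = u[2] = 9.

9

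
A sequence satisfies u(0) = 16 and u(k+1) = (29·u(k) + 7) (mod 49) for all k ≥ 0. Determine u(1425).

u(0) = 16; u(1) = 30; u(2) = 44; u(3) = 9; u(4) = 23; u(5) = 37; u(6) = 2; u(7) = 16.
Since u(7) = u(0) = 16, the sequence is periodic with period 7.
(1425 - 0) mod 7 = 4, so u(1425) = u(4) = 23.

23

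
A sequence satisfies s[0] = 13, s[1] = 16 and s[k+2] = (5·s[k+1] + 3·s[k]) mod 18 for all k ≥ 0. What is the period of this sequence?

6

s[0] = 13, s[1] = 16, s[2] = 11, s[3] = 13, s[4] = 8, s[5] = 7, s[6] = 5, s[7] = 10, s[8] = 11, s[9] = 13.
Since (s[8], s[9]) = (s[2], s[3]) = (11, 13) (two consecutive terms determine the rest), the sequence is eventually periodic: after a pre-period of length 2 it cycles with period 6.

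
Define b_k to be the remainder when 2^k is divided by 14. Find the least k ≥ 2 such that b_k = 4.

Listing terms: b_1 = 2,  b_2 = 4,  b_3 = 8,  b_4 = 2.
The sequence repeats with period 3.
The value 4 first appears (with k ≥ 2) at b_2.

2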